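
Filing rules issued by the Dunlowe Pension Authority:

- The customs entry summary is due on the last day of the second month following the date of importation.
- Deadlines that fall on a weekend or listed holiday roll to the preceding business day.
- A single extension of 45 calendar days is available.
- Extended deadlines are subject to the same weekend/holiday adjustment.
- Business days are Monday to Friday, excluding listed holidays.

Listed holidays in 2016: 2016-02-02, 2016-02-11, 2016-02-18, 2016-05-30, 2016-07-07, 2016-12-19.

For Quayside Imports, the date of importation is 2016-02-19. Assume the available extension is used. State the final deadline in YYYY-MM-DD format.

2 months after 2016-02-19 is April 2016; that month ends on 2016-04-30.
Because 2016-04-30 is a Saturday, the deadline becomes 2016-04-29 (Friday).
Add the 45 calendar-day extension to 2016-04-29: 2016-06-13.
2016-06-13 (Monday) is already a business day.
Deadline: 2016-06-13.

2016-06-13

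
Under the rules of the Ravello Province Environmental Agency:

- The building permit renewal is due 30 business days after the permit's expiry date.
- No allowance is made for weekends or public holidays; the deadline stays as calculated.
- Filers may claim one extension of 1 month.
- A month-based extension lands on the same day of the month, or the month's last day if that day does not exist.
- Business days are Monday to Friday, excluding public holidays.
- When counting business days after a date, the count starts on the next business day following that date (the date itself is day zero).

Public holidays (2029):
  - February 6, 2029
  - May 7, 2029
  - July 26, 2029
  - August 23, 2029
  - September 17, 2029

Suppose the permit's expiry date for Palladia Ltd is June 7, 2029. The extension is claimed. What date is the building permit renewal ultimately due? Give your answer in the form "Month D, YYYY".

Counting 30 business days after June 7, 2029 (skipping weekends and listed holidays) reaches July 19, 2029.
July 19, 2029 is a Thursday; no weekend or holiday adjustment applies.
Applying the 1 month extension: 1 month after July 19, 2029 is August 19, 2029.
August 19, 2029 falls on a Sunday. The rules make no weekend/holiday allowance, so it remains August 19, 2029.
The final due date is August 19, 2029.

August 19, 2029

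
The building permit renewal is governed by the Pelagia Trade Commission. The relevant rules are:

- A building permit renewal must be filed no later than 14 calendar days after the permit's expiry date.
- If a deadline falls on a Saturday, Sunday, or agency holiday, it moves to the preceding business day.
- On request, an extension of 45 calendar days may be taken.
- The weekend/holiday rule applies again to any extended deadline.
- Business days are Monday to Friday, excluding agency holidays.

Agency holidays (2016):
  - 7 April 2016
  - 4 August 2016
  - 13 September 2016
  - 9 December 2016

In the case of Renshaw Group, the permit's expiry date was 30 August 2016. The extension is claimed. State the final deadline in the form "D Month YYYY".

27 October 2016

Trigger date 30 August 2016 + 14 calendar days = 13 September 2016.
13 September 2016 is a listed holiday, so it moves to the preceding business day, 12 September 2016 (Monday).
The 45-calendar-day extension moves the deadline from 12 September 2016 to 27 October 2016.
Since 27 October 2016 is a Thursday and not a holiday, the date is unchanged.
Final deadline: 27 October 2016.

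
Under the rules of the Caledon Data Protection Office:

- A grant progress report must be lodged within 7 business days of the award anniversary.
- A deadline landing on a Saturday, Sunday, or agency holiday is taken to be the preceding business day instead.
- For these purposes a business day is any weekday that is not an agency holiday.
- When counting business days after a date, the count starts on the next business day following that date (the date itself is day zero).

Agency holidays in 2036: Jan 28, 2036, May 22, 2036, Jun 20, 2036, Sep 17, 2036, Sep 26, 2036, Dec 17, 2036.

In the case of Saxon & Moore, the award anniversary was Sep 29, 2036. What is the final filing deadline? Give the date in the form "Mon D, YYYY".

7 business days after Sep 29, 2036, excluding weekends and holidays, is Oct 8, 2036.
Oct 8, 2036 is a Wednesday and not a listed holiday, so it stands.
The final due date is Oct 8, 2036.

Oct 8, 2036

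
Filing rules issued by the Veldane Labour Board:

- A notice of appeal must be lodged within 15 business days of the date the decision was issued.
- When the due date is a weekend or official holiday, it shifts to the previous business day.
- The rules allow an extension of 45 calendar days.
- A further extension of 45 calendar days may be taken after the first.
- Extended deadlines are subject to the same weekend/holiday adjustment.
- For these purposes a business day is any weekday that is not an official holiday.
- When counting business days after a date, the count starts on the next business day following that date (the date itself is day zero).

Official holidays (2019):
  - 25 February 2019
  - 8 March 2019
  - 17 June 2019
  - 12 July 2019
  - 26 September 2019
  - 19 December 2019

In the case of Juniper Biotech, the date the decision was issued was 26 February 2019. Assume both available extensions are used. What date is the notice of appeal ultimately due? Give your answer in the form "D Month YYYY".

15 business days after 26 February 2019, excluding weekends and holidays, is 20 March 2019.
Since 20 March 2019 is a Wednesday and not a holiday, the date is unchanged.
Add the 45 calendar-day extension to 20 March 2019: 4 May 2019.
Because 4 May 2019 is a Saturday, the deadline becomes 3 May 2019 (Friday).
The 45-calendar-day extension moves the deadline from 3 May 2019 to 17 June 2019.
17 June 2019 falls on a listed holiday. Rolling to the preceding business day gives 14 June 2019, a Friday.
Final deadline: 14 June 2019.

14 June 2019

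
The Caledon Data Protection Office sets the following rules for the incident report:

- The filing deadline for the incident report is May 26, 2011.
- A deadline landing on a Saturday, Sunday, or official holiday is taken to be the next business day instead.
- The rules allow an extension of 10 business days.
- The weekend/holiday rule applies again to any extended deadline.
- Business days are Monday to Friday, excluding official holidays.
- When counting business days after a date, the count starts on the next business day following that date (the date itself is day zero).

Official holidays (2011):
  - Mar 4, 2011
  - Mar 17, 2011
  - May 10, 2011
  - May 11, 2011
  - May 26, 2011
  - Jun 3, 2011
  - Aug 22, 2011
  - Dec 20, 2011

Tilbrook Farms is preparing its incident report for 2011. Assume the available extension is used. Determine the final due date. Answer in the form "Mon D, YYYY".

Start from the fixed due date, May 26, 2011.
Because May 26, 2011 is a listed holiday, the deadline becomes May 27, 2011 (Friday).
The 10-business-day extension runs from May 27, 2011 to Jun 13, 2011.
Since Jun 13, 2011 is a Monday and not a holiday, the date is unchanged.
Deadline: Jun 13, 2011.

Jun 13, 2011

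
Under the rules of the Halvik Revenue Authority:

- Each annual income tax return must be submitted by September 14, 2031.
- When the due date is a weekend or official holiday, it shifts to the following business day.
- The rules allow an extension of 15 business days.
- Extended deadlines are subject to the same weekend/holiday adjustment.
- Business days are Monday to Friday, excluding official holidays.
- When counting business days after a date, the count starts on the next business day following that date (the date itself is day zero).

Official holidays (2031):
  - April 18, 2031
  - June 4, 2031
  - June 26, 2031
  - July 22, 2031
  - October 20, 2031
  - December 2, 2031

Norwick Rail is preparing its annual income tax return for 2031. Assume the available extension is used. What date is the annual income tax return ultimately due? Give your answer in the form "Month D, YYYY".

October 6, 2031

Start from the fixed due date, September 14, 2031.
Because September 14, 2031 is a Sunday, the deadline becomes September 15, 2031 (Monday).
Applying the 15-business-day extension: 15 business days after September 15, 2031 is October 6, 2031.
October 6, 2031 falls on a Monday, which is a business day, so no adjustment is needed.
Final deadline: October 6, 2031.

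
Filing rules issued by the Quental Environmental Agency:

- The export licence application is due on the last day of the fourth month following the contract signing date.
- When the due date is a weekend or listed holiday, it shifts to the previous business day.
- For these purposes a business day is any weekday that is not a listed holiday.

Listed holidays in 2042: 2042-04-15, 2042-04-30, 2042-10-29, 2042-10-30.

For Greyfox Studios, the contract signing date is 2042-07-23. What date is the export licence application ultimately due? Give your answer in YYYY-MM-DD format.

4 months after 2042-07-23 is November 2042; that month ends on 2042-11-30.
2042-11-30 is a Sunday, so it moves to the preceding business day, 2042-11-28 (Friday).
Final deadline: 2042-11-28.

2042-11-28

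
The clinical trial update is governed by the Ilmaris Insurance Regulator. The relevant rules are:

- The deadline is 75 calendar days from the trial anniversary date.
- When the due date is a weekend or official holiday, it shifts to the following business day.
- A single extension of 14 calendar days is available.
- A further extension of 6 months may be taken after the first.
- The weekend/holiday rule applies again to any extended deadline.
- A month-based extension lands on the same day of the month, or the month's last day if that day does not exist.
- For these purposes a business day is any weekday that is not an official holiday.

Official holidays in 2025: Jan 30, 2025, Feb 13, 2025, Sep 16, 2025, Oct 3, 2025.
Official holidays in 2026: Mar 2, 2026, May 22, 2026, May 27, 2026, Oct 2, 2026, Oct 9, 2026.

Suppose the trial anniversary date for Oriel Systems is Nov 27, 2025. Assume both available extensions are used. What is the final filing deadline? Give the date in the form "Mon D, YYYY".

Trigger date Nov 27, 2025 + 75 calendar days = Feb 10, 2026.
Feb 10, 2026 falls on a Tuesday, which is a business day, so no adjustment is needed.
The 14-calendar-day extension moves the deadline from Feb 10, 2026 to Feb 24, 2026.
Since Feb 24, 2026 is a Tuesday and not a holiday, the date is unchanged.
Add 6 months to Feb 24, 2026: Aug 24, 2026.
Aug 24, 2026 is a Monday and not a listed holiday, so it stands.
The final due date is Aug 24, 2026.

Aug 24, 2026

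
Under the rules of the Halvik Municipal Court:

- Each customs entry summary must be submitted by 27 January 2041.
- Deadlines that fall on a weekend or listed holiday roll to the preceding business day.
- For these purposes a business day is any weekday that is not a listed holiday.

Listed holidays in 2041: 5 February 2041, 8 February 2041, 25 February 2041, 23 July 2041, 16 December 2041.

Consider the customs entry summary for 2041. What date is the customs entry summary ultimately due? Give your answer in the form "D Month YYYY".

25 January 2041

Start from the fixed due date, 27 January 2041.
27 January 2041 falls on a Sunday. Rolling to the preceding business day gives 25 January 2041, a Friday.
Deadline: 25 January 2041.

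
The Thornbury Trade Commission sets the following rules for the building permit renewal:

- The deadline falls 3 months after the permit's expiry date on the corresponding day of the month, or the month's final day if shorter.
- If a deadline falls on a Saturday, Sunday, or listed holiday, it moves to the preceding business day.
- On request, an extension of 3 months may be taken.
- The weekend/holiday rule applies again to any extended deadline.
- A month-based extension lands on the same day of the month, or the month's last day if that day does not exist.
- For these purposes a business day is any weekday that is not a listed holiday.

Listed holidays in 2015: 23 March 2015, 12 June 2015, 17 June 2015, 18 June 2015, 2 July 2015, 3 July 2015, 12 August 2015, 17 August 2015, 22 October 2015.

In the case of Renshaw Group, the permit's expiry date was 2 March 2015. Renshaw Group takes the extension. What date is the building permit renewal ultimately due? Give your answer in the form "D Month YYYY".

3 months from 2 March 2015 is 2 June 2015.
2 June 2015 falls on a Tuesday, which is a business day, so no adjustment is needed.
Add 3 months to 2 June 2015: 2 September 2015.
Since 2 September 2015 is a Wednesday and not a holiday, the date is unchanged.
So the filing is due 2 September 2015.

2 September 2015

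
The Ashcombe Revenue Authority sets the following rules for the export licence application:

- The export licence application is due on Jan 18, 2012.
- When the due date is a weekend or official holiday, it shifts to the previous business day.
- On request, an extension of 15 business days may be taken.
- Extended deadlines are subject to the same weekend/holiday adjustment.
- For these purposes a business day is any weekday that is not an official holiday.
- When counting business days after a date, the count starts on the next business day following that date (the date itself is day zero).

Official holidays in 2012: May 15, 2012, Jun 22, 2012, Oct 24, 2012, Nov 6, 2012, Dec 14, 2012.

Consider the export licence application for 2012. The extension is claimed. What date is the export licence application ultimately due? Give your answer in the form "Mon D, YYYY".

Feb 8, 2012

Start from the fixed due date, Jan 18, 2012.
Jan 18, 2012 (Wednesday) is already a business day.
The 15-business-day extension runs from Jan 18, 2012 to Feb 8, 2012.
Feb 8, 2012 falls on a Wednesday, which is a business day, so no adjustment is needed.
The final due date is Feb 8, 2012.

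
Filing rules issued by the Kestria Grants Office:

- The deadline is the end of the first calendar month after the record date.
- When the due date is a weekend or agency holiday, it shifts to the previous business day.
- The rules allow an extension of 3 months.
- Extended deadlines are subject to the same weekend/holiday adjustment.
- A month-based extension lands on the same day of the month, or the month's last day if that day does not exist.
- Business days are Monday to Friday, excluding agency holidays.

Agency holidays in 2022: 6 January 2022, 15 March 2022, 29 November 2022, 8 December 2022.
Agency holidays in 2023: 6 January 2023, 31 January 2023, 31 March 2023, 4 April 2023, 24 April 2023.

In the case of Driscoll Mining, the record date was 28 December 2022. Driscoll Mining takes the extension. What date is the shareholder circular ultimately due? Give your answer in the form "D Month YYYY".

1 month after 28 December 2022 falls in January 2023; the last day of that month is 31 January 2023.
31 January 2023 is a listed holiday, so it moves to the preceding business day, 30 January 2023 (Monday).
The 3 months extension carries 30 January 2023 to 30 April 2023.
30 April 2023 is a Sunday; the preceding business day is 28 April 2023 (Friday).
Deadline: 28 April 2023.

28 April 2023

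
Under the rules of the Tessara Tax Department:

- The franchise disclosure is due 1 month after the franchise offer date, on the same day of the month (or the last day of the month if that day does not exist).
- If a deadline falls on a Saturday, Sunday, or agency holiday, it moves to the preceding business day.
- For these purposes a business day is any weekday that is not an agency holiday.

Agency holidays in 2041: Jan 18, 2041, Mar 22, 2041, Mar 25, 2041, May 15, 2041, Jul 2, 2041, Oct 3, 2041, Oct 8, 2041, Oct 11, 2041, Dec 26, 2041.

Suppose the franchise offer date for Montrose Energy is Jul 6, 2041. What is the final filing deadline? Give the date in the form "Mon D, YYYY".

Aug 6, 2041

Moving 1 month forward from Jul 6, 2041 on the corresponding day gives Aug 6, 2041.
Aug 6, 2041 falls on a Tuesday, which is a business day, so no adjustment is needed.
So the filing is due Aug 6, 2041.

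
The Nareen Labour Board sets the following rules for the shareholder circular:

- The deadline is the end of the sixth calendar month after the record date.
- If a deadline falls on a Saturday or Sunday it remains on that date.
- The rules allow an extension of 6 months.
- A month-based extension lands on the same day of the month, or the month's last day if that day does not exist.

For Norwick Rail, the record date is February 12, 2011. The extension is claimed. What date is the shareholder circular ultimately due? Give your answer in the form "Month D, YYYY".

6 months after February 12, 2011 is August 2011; that month ends on August 31, 2011.
No adjustment is made for weekends or holidays, so August 31, 2011 stands.
Applying the 6 months extension: 6 months after August 31, 2011 is February 29, 2012 (day 31 does not exist in February, so the month's last day is used).
No adjustment is made for weekends or holidays, so February 29, 2012 stands.
So the filing is due February 29, 2012.

February 29, 2012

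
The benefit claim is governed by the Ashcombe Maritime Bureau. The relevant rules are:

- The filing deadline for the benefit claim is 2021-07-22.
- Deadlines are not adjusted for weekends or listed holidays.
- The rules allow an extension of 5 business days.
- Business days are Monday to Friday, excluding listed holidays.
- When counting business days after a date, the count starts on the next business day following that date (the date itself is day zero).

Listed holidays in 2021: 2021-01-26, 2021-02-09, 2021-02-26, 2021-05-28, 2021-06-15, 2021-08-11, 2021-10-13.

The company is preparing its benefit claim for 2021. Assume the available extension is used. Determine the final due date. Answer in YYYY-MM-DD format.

Start from the fixed due date, 2021-07-22.
2021-07-22 falls on a Thursday. The rules make no weekend/holiday allowance, so it remains 2021-07-22.
Counting 5 further business days from 2021-07-22 reaches 2021-07-29.
No adjustment is made for weekends or holidays, so 2021-07-29 stands.
Deadline: 2021-07-29.

2021-07-29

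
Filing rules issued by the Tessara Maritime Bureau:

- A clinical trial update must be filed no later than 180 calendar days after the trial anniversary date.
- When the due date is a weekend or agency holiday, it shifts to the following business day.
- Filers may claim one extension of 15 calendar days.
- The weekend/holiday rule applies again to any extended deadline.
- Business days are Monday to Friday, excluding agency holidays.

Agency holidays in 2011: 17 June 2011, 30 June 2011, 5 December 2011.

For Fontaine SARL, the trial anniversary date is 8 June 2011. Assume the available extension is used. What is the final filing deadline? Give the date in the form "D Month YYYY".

From 8 June 2011, 180 calendar days later is 5 December 2011.
5 December 2011 is a listed holiday, so it moves to the next business day, 6 December 2011 (Tuesday).
The 15-calendar-day extension moves the deadline from 6 December 2011 to 21 December 2011.
21 December 2011 (Wednesday) is already a business day.
Deadline: 21 December 2011.

21 December 2011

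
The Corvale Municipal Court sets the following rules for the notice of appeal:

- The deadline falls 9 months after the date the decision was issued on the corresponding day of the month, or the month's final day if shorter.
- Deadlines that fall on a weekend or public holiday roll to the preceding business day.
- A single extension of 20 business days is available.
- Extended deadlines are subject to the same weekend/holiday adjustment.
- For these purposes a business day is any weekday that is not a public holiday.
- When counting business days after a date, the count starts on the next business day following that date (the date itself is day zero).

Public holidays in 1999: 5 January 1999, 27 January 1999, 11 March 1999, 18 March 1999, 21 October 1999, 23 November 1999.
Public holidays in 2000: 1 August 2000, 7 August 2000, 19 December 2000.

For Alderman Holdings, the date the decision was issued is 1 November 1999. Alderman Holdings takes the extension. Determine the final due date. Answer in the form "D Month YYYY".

30 August 2000

9 months after 1 November 1999, on the same day of the month, is 1 August 2000.
Because 1 August 2000 is a listed holiday, the deadline becomes 31 July 2000 (Monday).
Applying the 20-business-day extension: 20 business days after 31 July 2000 is 30 August 2000.
30 August 2000 falls on a Wednesday, which is a business day, so no adjustment is needed.
The final due date is 30 August 2000.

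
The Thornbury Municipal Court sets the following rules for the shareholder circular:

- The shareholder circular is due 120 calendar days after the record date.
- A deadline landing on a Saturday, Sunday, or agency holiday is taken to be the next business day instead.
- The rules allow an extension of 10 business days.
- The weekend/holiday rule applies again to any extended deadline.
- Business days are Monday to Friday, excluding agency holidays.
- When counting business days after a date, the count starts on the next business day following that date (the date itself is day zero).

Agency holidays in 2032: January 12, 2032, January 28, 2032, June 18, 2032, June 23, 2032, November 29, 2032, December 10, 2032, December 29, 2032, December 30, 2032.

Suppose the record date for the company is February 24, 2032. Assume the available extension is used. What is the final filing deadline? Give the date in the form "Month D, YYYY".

July 8, 2032

From February 24, 2032, 120 calendar days later is June 23, 2032.
June 23, 2032 is a listed holiday; the next business day is June 24, 2032 (Thursday).
Applying the 10-business-day extension: 10 business days after June 24, 2032 is July 8, 2032.
July 8, 2032 falls on a Thursday, which is a business day, so no adjustment is needed.
So the filing is due July 8, 2032.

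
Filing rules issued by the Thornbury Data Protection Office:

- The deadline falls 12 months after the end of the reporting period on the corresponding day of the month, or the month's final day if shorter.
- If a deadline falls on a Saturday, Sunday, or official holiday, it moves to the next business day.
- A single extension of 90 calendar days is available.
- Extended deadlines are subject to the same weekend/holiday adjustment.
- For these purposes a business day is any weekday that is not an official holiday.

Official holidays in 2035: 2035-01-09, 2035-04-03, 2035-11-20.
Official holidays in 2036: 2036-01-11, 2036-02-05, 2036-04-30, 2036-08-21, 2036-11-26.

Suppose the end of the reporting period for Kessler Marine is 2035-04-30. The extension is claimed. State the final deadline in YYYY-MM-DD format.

12 months after 2035-04-30, on the same day of the month, is 2036-04-30.
2036-04-30 is a listed holiday, so it moves to the next business day, 2036-05-01 (Thursday).
The 90-calendar-day extension moves the deadline from 2036-05-01 to 2036-07-30.
Since 2036-07-30 is a Wednesday and not a holiday, the date is unchanged.
Deadline: 2036-07-30.

2036-07-30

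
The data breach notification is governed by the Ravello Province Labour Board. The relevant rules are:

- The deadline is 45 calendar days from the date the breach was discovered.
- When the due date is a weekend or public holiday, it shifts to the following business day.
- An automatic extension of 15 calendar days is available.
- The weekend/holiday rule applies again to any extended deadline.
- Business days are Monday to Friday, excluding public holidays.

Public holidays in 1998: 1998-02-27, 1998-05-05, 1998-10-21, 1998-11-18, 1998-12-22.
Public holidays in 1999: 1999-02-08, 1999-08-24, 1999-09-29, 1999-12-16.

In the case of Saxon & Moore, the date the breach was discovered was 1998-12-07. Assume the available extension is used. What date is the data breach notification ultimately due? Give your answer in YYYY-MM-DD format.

From 1998-12-07, 45 calendar days later is 1999-01-21.
1999-01-21 is a Thursday and not a listed holiday, so it stands.
Applying the 15-calendar-day extension: 1999-01-21 + 15 days = 1999-02-05.
1999-02-05 falls on a Friday, which is a business day, so no adjustment is needed.
Final deadline: 1999-02-05.

1999-02-05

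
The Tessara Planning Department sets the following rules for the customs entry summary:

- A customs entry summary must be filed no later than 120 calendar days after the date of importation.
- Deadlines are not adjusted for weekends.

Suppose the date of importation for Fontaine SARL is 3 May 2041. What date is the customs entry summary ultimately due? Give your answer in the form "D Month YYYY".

31 August 2041

From 3 May 2041, 120 calendar days later is 31 August 2041.
31 August 2041 is a Saturday; no weekend or holiday adjustment applies.
Deadline: 31 August 2041.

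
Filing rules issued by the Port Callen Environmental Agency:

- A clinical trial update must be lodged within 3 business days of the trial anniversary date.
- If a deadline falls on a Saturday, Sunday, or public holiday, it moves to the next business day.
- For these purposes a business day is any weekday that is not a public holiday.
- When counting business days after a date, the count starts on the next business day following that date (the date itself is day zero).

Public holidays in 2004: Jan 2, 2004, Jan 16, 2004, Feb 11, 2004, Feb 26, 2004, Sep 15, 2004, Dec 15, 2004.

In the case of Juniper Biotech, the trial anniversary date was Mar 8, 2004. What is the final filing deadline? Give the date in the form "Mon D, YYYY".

Mar 11, 2004

Starting the day after Mar 8, 2004 and counting 3 business days lands on Mar 11, 2004.
Mar 11, 2004 (Thursday) is already a business day.
Deadline: Mar 11, 2004.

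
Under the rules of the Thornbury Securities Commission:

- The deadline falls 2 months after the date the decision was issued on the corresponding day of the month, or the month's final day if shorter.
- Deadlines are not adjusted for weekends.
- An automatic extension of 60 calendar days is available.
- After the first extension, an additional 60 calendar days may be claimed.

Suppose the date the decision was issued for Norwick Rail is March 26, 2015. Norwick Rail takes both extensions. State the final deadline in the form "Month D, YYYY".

Moving 2 months forward from March 26, 2015 on the corresponding day gives May 26, 2015.
No adjustment is made for weekends or holidays, so May 26, 2015 stands.
Applying the 60-calendar-day extension: May 26, 2015 + 60 days = July 25, 2015.
July 25, 2015 is a Saturday; no weekend or holiday adjustment applies.
The 60-calendar-day extension moves the deadline from July 25, 2015 to September 23, 2015.
September 23, 2015 falls on a Wednesday. The rules make no weekend/holiday allowance, so it remains September 23, 2015.
So the filing is due September 23, 2015.

September 23, 2015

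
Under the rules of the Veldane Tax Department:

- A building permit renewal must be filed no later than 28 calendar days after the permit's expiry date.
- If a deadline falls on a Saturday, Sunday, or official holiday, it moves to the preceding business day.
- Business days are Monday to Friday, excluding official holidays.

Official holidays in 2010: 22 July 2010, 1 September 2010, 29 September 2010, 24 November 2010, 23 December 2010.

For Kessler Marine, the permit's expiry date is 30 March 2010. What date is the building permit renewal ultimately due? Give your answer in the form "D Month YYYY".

From 30 March 2010, 28 calendar days later is 27 April 2010.
27 April 2010 is a Tuesday and not a listed holiday, so it stands.
Deadline: 27 April 2010.

27 April 2010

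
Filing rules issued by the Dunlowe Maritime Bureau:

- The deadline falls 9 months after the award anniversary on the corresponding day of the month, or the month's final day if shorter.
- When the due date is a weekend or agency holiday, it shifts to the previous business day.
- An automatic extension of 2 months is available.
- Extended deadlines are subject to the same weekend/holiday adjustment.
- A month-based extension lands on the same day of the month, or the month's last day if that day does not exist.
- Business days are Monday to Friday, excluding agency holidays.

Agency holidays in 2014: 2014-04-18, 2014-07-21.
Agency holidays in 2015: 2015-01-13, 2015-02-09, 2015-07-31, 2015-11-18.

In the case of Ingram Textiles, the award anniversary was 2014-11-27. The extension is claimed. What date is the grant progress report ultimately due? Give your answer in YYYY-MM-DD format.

9 months from 2014-11-27 is 2015-08-27.
2015-08-27 falls on a Thursday, which is a business day, so no adjustment is needed.
Applying the 2 months extension: 2 months after 2015-08-27 is 2015-10-27.
2015-10-27 falls on a Tuesday, which is a business day, so no adjustment is needed.
Deadline: 2015-10-27.

2015-10-27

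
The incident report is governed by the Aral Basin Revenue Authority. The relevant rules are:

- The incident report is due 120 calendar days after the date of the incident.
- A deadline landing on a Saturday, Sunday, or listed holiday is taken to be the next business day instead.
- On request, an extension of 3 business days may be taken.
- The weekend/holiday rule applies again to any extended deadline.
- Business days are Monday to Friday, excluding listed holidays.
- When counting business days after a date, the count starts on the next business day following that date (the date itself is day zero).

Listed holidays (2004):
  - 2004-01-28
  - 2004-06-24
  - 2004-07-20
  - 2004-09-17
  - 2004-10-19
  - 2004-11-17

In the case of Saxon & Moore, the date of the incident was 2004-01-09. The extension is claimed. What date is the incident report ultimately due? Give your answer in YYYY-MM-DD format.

2004-05-13

Trigger date 2004-01-09 + 120 calendar days = 2004-05-08.
2004-05-08 falls on a Saturday. Rolling to the next business day gives 2004-05-10, a Monday.
Applying the 3-business-day extension: 3 business days after 2004-05-10 is 2004-05-13.
2004-05-13 is a Thursday and not a listed holiday, so it stands.
The final due date is 2004-05-13.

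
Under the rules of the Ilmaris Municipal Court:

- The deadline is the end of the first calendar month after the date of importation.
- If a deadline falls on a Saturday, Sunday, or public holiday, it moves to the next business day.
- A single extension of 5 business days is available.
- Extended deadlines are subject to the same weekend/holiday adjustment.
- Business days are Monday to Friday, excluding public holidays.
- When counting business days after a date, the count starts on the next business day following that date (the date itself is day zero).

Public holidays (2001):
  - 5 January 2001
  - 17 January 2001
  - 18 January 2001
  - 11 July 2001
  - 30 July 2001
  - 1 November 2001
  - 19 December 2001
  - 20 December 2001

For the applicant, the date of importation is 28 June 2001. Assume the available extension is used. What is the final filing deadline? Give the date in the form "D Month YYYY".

7 August 2001

The first month after 28 June 2001 is July 2001, whose last day is 31 July 2001.
31 July 2001 falls on a Tuesday, which is a business day, so no adjustment is needed.
The 5-business-day extension runs from 31 July 2001 to 7 August 2001.
7 August 2001 is a Tuesday and not a listed holiday, so it stands.
The final due date is 7 August 2001.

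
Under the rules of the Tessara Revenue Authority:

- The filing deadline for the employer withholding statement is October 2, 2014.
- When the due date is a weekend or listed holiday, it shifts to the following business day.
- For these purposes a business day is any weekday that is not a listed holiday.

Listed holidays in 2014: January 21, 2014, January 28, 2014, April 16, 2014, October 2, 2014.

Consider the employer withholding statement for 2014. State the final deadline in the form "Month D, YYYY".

The stated deadline is October 2, 2014.
October 2, 2014 is a listed holiday, so it moves to the next business day, October 3, 2014 (Friday).
The final due date is October 3, 2014.

October 3, 2014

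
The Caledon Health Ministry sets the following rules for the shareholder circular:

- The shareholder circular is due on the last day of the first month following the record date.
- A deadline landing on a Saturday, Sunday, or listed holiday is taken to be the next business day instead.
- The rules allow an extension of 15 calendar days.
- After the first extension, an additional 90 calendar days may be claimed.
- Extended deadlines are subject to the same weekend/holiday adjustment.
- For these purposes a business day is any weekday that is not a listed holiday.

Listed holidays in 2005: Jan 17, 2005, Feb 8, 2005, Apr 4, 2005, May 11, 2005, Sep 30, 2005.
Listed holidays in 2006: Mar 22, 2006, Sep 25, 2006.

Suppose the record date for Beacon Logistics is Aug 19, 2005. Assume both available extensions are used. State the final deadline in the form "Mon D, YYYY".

Jan 16, 2006

1 month after Aug 19, 2005 is September 2005; that month ends on Sep 30, 2005.
Sep 30, 2005 is a listed holiday, so it moves to the next business day, Oct 3, 2005 (Monday).
Add the 15 calendar-day extension to Oct 3, 2005: Oct 18, 2005.
Oct 18, 2005 (Tuesday) is already a business day.
Add the 90 calendar-day extension to Oct 18, 2005: Jan 16, 2006.
Jan 16, 2006 falls on a Monday, which is a business day, so no adjustment is needed.
Final deadline: Jan 16, 2006.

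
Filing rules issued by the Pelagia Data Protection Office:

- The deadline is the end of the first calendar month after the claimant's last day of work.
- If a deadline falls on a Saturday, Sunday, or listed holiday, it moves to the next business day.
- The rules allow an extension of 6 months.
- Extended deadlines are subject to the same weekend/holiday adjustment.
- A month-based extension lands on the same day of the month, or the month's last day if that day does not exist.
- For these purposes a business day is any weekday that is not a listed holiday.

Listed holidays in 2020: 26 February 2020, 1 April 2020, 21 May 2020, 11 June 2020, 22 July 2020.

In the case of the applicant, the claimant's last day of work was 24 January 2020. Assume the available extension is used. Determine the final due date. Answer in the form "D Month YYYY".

2 September 2020

The first month after 24 January 2020 is February 2020, whose last day is 29 February 2020.
29 February 2020 is a Saturday; the next business day is 2 March 2020 (Monday).
The 6 months extension carries 2 March 2020 to 2 September 2020.
2 September 2020 (Wednesday) is already a business day.
Deadline: 2 September 2020.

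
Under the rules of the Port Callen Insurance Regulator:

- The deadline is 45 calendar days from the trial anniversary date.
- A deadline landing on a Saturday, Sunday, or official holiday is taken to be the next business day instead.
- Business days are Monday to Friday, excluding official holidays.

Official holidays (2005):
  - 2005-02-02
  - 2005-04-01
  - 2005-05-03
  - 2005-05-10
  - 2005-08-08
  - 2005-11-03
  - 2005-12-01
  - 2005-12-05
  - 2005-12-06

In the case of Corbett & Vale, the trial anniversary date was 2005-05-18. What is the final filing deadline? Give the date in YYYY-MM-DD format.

Trigger date 2005-05-18 + 45 calendar days = 2005-07-02.
2005-07-02 is a Saturday, so it moves to the next business day, 2005-07-04 (Monday).
Deadline: 2005-07-04.

2005-07-04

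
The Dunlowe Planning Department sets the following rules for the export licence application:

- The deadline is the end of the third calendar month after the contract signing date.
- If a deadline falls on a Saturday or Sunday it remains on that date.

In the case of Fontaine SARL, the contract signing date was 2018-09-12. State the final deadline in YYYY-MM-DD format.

2018-12-31

3 months after 2018-09-12 is December 2018; that month ends on 2018-12-31.
2018-12-31 is a Monday; no weekend or holiday adjustment applies.
So the filing is due 2018-12-31.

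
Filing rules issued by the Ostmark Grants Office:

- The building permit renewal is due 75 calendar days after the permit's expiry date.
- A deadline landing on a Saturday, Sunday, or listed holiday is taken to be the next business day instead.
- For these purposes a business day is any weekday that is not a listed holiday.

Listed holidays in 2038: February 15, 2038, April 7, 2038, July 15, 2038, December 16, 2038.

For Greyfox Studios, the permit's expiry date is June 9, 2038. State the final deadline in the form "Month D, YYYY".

August 23, 2038

Trigger date June 9, 2038 + 75 calendar days = August 23, 2038.
Since August 23, 2038 is a Monday and not a holiday, the date is unchanged.
So the filing is due August 23, 2038.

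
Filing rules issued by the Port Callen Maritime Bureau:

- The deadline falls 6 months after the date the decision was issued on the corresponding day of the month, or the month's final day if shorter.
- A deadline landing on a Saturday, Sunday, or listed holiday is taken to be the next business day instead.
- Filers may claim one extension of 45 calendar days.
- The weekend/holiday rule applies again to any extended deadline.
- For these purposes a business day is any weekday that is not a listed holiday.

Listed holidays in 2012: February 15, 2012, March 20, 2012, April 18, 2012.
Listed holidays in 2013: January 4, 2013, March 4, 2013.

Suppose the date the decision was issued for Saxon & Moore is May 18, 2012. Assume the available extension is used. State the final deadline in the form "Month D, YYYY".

6 months after May 18, 2012, on the same day of the month, is November 18, 2012.
Because November 18, 2012 is a Sunday, the deadline becomes November 19, 2012 (Monday).
With the 45-day extension, November 19, 2012 becomes January 3, 2013.
Since January 3, 2013 is a Thursday and not a holiday, the date is unchanged.
Deadline: January 3, 2013.

January 3, 2013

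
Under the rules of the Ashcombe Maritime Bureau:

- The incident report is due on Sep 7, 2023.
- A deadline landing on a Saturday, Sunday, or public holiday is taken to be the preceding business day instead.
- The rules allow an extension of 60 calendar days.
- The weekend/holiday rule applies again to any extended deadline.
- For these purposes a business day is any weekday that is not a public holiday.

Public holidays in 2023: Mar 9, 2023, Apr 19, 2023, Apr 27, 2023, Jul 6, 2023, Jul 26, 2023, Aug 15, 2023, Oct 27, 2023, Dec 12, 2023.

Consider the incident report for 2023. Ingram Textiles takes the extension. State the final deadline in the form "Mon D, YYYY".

The stated deadline is Sep 7, 2023.
Sep 7, 2023 is a Thursday and not a listed holiday, so it stands.
Applying the 60-calendar-day extension: Sep 7, 2023 + 60 days = Nov 6, 2023.
Nov 6, 2023 is a Monday and not a listed holiday, so it stands.
Final deadline: Nov 6, 2023.

Nov 6, 2023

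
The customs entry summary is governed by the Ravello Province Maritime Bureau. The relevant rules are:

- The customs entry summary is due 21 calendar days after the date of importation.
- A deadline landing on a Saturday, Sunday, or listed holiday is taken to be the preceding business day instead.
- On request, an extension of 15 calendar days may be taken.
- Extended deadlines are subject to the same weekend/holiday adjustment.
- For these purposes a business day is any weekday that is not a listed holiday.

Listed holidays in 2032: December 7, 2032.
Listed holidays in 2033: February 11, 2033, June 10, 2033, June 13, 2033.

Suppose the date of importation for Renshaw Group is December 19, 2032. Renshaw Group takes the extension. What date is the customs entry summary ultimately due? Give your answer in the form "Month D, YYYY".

January 21, 2033

From December 19, 2032, 21 calendar days later is January 9, 2033.
Because January 9, 2033 is a Sunday, the deadline becomes January 7, 2033 (Friday).
The 15-calendar-day extension moves the deadline from January 7, 2033 to January 22, 2033.
January 22, 2033 is a Saturday; the preceding business day is January 21, 2033 (Friday).
So the filing is due January 21, 2033.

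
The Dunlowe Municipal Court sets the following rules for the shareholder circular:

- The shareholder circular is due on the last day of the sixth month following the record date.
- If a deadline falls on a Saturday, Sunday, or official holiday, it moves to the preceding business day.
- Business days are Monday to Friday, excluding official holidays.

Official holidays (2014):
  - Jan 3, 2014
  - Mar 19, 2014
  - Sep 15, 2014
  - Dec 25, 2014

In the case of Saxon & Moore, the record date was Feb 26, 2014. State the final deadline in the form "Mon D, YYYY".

Aug 29, 2014

The sixth month after Feb 26, 2014 is August 2014, whose last day is Aug 31, 2014.
Aug 31, 2014 is a Sunday; the preceding business day is Aug 29, 2014 (Friday).
So the filing is due Aug 29, 2014.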